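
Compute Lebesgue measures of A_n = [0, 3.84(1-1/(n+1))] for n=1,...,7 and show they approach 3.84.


By continuity of measure from below: if A_n increases to A, then m(A_n) -> m(A).
Here A = [0, 3.84], so m(A) = 3.84
Step 1: a_1 = 3.84*(1 - 1/2) = 1.92, m(A_1) = 1.92
Step 2: a_2 = 3.84*(1 - 1/3) = 2.56, m(A_2) = 2.56
Step 3: a_3 = 3.84*(1 - 1/4) = 2.88, m(A_3) = 2.88
Step 4: a_4 = 3.84*(1 - 1/5) = 3.072, m(A_4) = 3.072
Step 5: a_5 = 3.84*(1 - 1/6) = 3.2, m(A_5) = 3.2
Step 6: a_6 = 3.84*(1 - 1/7) = 3.2914, m(A_6) = 3.2914
Step 7: a_7 = 3.84*(1 - 1/8) = 3.36, m(A_7) = 3.36
Limit: m(A_n) -> m([0,3.84]) = 3.84


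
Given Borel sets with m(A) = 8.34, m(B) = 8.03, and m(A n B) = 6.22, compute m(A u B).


By inclusion-exclusion: m(A u B) = m(A) + m(B) - m(A n B)
= 8.34 + 8.03 - 6.22
= 10.15


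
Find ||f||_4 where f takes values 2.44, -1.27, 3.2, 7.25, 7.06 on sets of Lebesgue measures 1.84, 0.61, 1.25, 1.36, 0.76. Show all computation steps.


Step 1: Compute |f_i|^4 for each value:
  |2.44|^4 = 35.445353
  |-1.27|^4 = 2.601446
  |3.2|^4 = 104.8576
  |7.25|^4 = 2762.816406
  |7.06|^4 = 2484.384461
Step 2: Multiply by measures and sum:
  35.445353 * 1.84 = 65.219449
  2.601446 * 0.61 = 1.586882
  104.8576 * 1.25 = 131.072
  2762.816406 * 1.36 = 3757.430313
  2484.384461 * 0.76 = 1888.13219
Sum = 65.219449 + 1.586882 + 131.072 + 3757.430313 + 1888.13219 = 5843.440835
Step 3: Take the p-th root:
||f||_4 = (5843.440835)^(1/4) = 8.743135


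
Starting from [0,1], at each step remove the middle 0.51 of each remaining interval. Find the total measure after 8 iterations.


Step 1: At each step, fraction remaining = 1 - 0.51 = 0.49
Step 2: After 8 steps, measure = (0.49)^8
Result = 0.003323


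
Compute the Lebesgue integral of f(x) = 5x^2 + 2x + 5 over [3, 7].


The Lebesgue integral of a Riemann-integrable function agrees with the Riemann integral.
Antiderivative F(x) = (5/3)x^3 + (2/2)x^2 + 5x
F(7) = (5/3)*7^3 + (2/2)*7^2 + 5*7
     = (5/3)*343 + (2/2)*49 + 5*7
     = 571.666667 + 49 + 35
     = 655.666667
F(3) = 69
Integral = F(7) - F(3) = 655.666667 - 69 = 586.666667


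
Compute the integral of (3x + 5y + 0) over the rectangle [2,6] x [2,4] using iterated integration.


By Fubini, integrate in x first, then y.
Step 1: Fix y, integrate over x in [2,6]:
  integral(3x + 5y + 0, x=2..6)
  = 3*(6^2 - 2^2)/2 + (5y + 0)*(6 - 2)
  = 48 + (5y + 0)*4
  = 48 + 20y + 0
  = 48 + 20y
Step 2: Integrate over y in [2,4]:
  integral(48 + 20y, y=2..4)
  = 48*2 + 20*(4^2 - 2^2)/2
  = 96 + 120
  = 216


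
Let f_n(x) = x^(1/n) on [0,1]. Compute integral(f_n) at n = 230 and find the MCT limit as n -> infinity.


At n = 230: f_230(x) = x^(1/230).
Step 1: integral(x^(1/230), 0, 1) = [x^(1/230+1) / (1/230+1)] from 0 to 1
     = 1 / (1/230 + 1) = 1 / ((230+1)/230) = 230/(230+1)
     = 230/231 = 0.995671
Step 2: As n -> infinity, f_n(x) = x^(1/n) -> 1 for x in (0,1], and f_n is increasing in n.
By MCT, lim_n integral(f_n) = integral(lim_n f_n) = integral(1, 0, 1) = 1.
Step 3: Verify convergence: 230/231 = 0.995671 -> 1


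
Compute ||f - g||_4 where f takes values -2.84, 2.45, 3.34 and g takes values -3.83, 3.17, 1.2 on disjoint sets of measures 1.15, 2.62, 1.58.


Step 1: Compute differences f_i - g_i:
  -2.84 - -3.83 = 0.99
  2.45 - 3.17 = -0.72
  3.34 - 1.2 = 2.14
Step 2: Compute |diff|^4 * measure for each set:
  |0.99|^4 * 1.15 = 0.960596 * 1.15 = 1.104685
  |-0.72|^4 * 2.62 = 0.268739 * 2.62 = 0.704095
  |2.14|^4 * 1.58 = 20.972736 * 1.58 = 33.136923
Step 3: Sum = 34.945704
Step 4: ||f-g||_4 = (34.945704)^(1/4) = 2.431355


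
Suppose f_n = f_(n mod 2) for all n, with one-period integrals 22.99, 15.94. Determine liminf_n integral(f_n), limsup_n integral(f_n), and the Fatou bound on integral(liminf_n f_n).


The sequence (integral(f_n)) is periodic with period 2, repeating the values 22.99, 15.94 indefinitely.
Step 1: For a periodic sequence, every tail (a_m, a_(m+1), ...) contains all 2 period values infinitely often.
Step 2: Hence inf of every tail = min of the period values = min(22.99, 15.94) = 15.94.
        liminf_n integral(f_n) = sup over m of (inf of tail from m) = 15.94.
Step 3: Similarly sup of every tail = max of the period values = 22.99.
        limsup_n integral(f_n) = 22.99.
Step 4: Fatou's lemma: integral(liminf_n f_n) <= liminf_n integral(f_n) = 15.94.
        So the integral of the pointwise liminf is at most 15.94.


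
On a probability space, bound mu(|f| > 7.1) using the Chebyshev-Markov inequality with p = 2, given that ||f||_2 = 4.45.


Chebyshev/Markov inequality: mu(|f| > eps) <= (||f||_p / eps)^p
Step 1: ||f||_2 / eps = 4.45 / 7.1 = 0.626761
Step 2: Raise to power p = 2:
  (0.626761)^2 = 0.392829
Step 3: Therefore mu(|f| > 7.1) <= 0.392829


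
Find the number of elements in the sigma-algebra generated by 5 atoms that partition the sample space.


Each element of the sigma-algebra is a union of some subset of the 5 atoms.
The number of such subsets is 2^5 = 32.


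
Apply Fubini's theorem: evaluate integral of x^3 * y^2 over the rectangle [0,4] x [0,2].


By Fubini's theorem, the double integral factors as a product of single integrals:
Step 1: integral_0^4 x^3 dx = [x^4/4] from 0 to 4
     = 4^4/4 = 64
Step 2: integral_0^2 y^2 dy = [y^3/3] from 0 to 2
     = 2^3/3 = 2.666667
Step 3: Double integral = 64 * 2.666667 = 170.666667


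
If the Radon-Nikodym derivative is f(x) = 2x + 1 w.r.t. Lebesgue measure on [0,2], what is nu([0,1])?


nu(A) = integral_A (dnu/dmu) dmu = integral_0^1 (2x + 1) dx
Step 1: Antiderivative F(x) = (2/2)x^2 + 1x
Step 2: F(1) = (2/2)*1^2 + 1*1 = 1 + 1 = 2
Step 3: F(0) = (2/2)*0^2 + 1*0 = 0.0 + 0 = 0.0
Step 4: nu([0,1]) = F(1) - F(0) = 2 - 0.0 = 2


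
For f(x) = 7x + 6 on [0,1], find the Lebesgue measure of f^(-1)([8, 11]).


f^(-1)([8, 11]) = {x : 8 <= 7x + 6 <= 11}
Solving: (8 - 6)/7 <= x <= (11 - 6)/7
= [0.285714, 0.714286]
Intersecting with [0,1]: [0.285714, 0.714286]
Measure = 0.714286 - 0.285714 = 0.428571


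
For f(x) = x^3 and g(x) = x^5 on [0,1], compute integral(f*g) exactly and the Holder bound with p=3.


Step 1: Exact integral of f*g = integral(x^8, 0, 1) = 1/9
     = 0.111111
Step 2: Holder bound with p=3, q=1.5:
  ||f||_p = (integral x^9 dx)^(1/3) = (1/10)^(1/3) = 0.464159
  ||g||_q = (integral x^7.5 dx)^(1/1.5) = (1/8.5)^(1/1.5) = 0.240097
Step 3: Holder bound = ||f||_p * ||g||_q = 0.464159 * 0.240097 = 0.111443
Verification: 0.111111 <= 0.111443 (Holder holds)


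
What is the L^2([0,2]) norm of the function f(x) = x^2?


Step 1: ||f||_2 = (integral_0^2 |x^2|^2 dx)^(1/2)
     = (integral_0^2 x^4 dx)^(1/2)
Step 2: integral_0^2 x^4 dx = [x^5/(5)] from 0 to 2 = 2^5/5
     = 32/5 = 6.4
Step 3: ||f||_2 = (6.4)^(1/2) = 2.529822


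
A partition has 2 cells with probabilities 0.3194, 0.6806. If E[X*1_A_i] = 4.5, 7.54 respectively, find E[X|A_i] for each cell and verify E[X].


For each cell A_i: E[X|A_i] = E[X*1_A_i] / P(A_i)
Step 1: E[X|A_1] = 4.5 / 0.3194 = 14.088917
Step 2: E[X|A_2] = 7.54 / 0.6806 = 11.07846
Verification: E[X] = sum E[X*1_A_i] = 4.5 + 7.54 = 12.04


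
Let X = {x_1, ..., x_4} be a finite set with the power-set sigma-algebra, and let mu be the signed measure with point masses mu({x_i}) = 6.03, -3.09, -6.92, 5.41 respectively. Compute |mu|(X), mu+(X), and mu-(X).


Step 1: Every measurable set is a union of atoms (the cells / points), so a Hahn decomposition is
  obtained by grouping atoms by sign: P = union of atoms with mu > 0, N = union of the remaining atoms.
  Atoms in P (indices): 1, 4;  atoms in N (indices): 2, 3
  Positive values: 6.03, 5.41
  Negative values: -3.09, -6.92
Step 2: mu+(X) = mu(P) = sum of positive atom values = 11.44
Step 3: mu-(X) = -mu(N) = sum of |negative atom values| = 10.01
Step 4: |mu|(X) = mu+(X) + mu-(X) = 11.44 + 10.01 = 21.45


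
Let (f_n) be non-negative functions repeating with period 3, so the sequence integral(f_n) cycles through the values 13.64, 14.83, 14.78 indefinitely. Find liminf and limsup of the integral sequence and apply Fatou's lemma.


The sequence (integral(f_n)) is periodic with period 3, repeating the values 13.64, 14.83, 14.78 indefinitely.
Step 1: For a periodic sequence, every tail (a_m, a_(m+1), ...) contains all 3 period values infinitely often.
Step 2: Hence inf of every tail = min of the period values = min(13.64, 14.83, 14.78) = 13.64.
        liminf_n integral(f_n) = sup over m of (inf of tail from m) = 13.64.
Step 3: Similarly sup of every tail = max of the period values = 14.83.
        limsup_n integral(f_n) = 14.83.
Step 4: Fatou's lemma: integral(liminf_n f_n) <= liminf_n integral(f_n) = 13.64.
        So the integral of the pointwise liminf is at most 13.64.


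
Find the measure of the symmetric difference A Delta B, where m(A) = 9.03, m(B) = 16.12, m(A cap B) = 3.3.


m(A Delta B) = m(A) + m(B) - 2*m(A n B)
= 9.03 + 16.12 - 2*3.3
= 9.03 + 16.12 - 6.6
= 18.55


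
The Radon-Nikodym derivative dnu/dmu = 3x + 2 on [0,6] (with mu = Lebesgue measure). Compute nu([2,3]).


nu(A) = integral_A (dnu/dmu) dmu = integral_2^3 (3x + 2) dx
Step 1: Antiderivative F(x) = (3/2)x^2 + 2x
Step 2: F(3) = (3/2)*3^2 + 2*3 = 13.5 + 6 = 19.5
Step 3: F(2) = (3/2)*2^2 + 2*2 = 6 + 4 = 10
Step 4: nu([2,3]) = F(3) - F(2) = 19.5 - 10 = 9.5


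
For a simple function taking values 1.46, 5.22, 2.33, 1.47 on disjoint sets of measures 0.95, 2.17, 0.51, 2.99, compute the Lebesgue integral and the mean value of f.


Step 1: Integral = sum(value_i * measure_i)
= 1.46*0.95 + 5.22*2.17 + 2.33*0.51 + 1.47*2.99
= 1.387 + 11.3274 + 1.1883 + 4.3953
= 18.298
Step 2: Total measure of domain = 0.95 + 2.17 + 0.51 + 2.99 = 6.62
Step 3: Average value = 18.298 / 6.62 = 2.764048


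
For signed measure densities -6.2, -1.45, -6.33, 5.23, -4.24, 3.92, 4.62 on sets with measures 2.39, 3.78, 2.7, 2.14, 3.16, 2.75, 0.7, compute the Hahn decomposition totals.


Step 1: Compute signed measure on each set:
  Set 1: -6.2 * 2.39 = -14.818
  Set 2: -1.45 * 3.78 = -5.481
  Set 3: -6.33 * 2.7 = -17.091
  Set 4: 5.23 * 2.14 = 11.1922
  Set 5: -4.24 * 3.16 = -13.3984
  Set 6: 3.92 * 2.75 = 10.78
  Set 7: 4.62 * 0.7 = 3.234
Step 2: Total signed measure = (-14.818) + (-5.481) + (-17.091) + (11.1922) + (-13.3984) + (10.78) + (3.234)
     = -25.5822
Step 3: Positive part mu+(X) = sum of positive contributions = 25.2062
Step 4: Negative part mu-(X) = |sum of negative contributions| = 50.7884


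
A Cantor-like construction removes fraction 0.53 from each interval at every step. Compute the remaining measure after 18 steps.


Step 1: At each step, fraction remaining = 1 - 0.53 = 0.47
Step 2: After 18 steps, measure = (0.47)^18
Result = 1.252453e-06


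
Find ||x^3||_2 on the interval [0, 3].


Step 1: ||f||_2 = (integral_0^3 |x^3|^2 dx)^(1/2)
     = (integral_0^3 x^6 dx)^(1/2)
Step 2: integral_0^3 x^6 dx = [x^7/(7)] from 0 to 3 = 3^7/7
     = 2187/7 = 312.428571
Step 3: ||f||_2 = (312.428571)^(1/2) = 17.675649


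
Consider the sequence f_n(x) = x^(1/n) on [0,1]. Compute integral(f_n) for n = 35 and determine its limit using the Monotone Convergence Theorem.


At n = 35: f_35(x) = x^(1/35).
Step 1: integral(x^(1/35), 0, 1) = [x^(1/35+1) / (1/35+1)] from 0 to 1
     = 1 / (1/35 + 1) = 1 / ((35+1)/35) = 35/(35+1)
     = 35/36 = 0.972222
Step 2: As n -> infinity, f_n(x) = x^(1/n) -> 1 for x in (0,1], and f_n is increasing in n.
By MCT, lim_n integral(f_n) = integral(lim_n f_n) = integral(1, 0, 1) = 1.
Step 3: Verify convergence: 35/36 = 0.972222 -> 1


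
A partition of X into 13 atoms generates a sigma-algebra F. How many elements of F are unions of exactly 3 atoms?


Each element of F is a union of some subset of the 13 atoms.
Elements that are unions of exactly 3 atoms correspond to 3-element subsets of the 13 atoms.
Count = C(13, 3) = 13! / (3! * 10!) = 286.


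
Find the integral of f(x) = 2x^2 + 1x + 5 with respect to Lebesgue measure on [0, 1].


The Lebesgue integral of a Riemann-integrable function agrees with the Riemann integral.
Antiderivative F(x) = (2/3)x^3 + (1/2)x^2 + 5x
F(1) = (2/3)*1^3 + (1/2)*1^2 + 5*1
     = (2/3)*1 + (1/2)*1 + 5*1
     = 0.666667 + 0.5 + 5
     = 6.166667
F(0) = 0.0
Integral = F(1) - F(0) = 6.166667 - 0.0 = 6.166667


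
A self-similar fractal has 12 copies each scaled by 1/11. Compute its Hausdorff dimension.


For a self-similar set with N copies scaled by 1/r:
dim_H = log(N)/log(r) = log(12)/log(11)
= 2.484907/2.397895
= 1.036287


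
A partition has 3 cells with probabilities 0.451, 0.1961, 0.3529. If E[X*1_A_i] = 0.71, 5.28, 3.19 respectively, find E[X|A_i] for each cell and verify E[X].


For each cell A_i: E[X|A_i] = E[X*1_A_i] / P(A_i)
Step 1: E[X|A_1] = 0.71 / 0.451 = 1.574279
Step 2: E[X|A_2] = 5.28 / 0.1961 = 26.925038
Step 3: E[X|A_3] = 3.19 / 0.3529 = 9.039388
Verification: E[X] = sum E[X*1_A_i] = 0.71 + 5.28 + 3.19 = 9.18


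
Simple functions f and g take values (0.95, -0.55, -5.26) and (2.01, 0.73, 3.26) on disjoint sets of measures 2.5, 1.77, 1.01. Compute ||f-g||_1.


Step 1: Compute differences f_i - g_i:
  0.95 - 2.01 = -1.06
  -0.55 - 0.73 = -1.28
  -5.26 - 3.26 = -8.52
Step 2: Compute |diff|^1 * measure for each set:
  |-1.06|^1 * 2.5 = 1.06 * 2.5 = 2.65
  |-1.28|^1 * 1.77 = 1.28 * 1.77 = 2.2656
  |-8.52|^1 * 1.01 = 8.52 * 1.01 = 8.6052
Step 3: Sum = 13.5208
Step 4: ||f-g||_1 = (13.5208)^(1/1) = 13.5208


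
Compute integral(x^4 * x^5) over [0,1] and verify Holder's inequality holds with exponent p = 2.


Step 1: Exact integral of f*g = integral(x^9, 0, 1) = 1/10
     = 0.1
Step 2: Holder bound with p=2, q=2:
  ||f||_p = (integral x^8 dx)^(1/2) = (1/9)^(1/2) = 0.333333
  ||g||_q = (integral x^10 dx)^(1/2) = (1/11)^(1/2) = 0.301511
Step 3: Holder bound = ||f||_p * ||g||_q = 0.333333 * 0.301511 = 0.100504
Verification: 0.1 <= 0.100504 (Holder holds)


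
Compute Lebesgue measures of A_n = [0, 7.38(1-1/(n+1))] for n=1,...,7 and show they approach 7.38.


By continuity of measure from below: if A_n increases to A, then m(A_n) -> m(A).
Here A = [0, 7.38], so m(A) = 7.38
Step 1: a_1 = 7.38*(1 - 1/2) = 3.69, m(A_1) = 3.69
Step 2: a_2 = 7.38*(1 - 1/3) = 4.92, m(A_2) = 4.92
Step 3: a_3 = 7.38*(1 - 1/4) = 5.535, m(A_3) = 5.535
Step 4: a_4 = 7.38*(1 - 1/5) = 5.904, m(A_4) = 5.904
Step 5: a_5 = 7.38*(1 - 1/6) = 6.15, m(A_5) = 6.15
Step 6: a_6 = 7.38*(1 - 1/7) = 6.3257, m(A_6) = 6.3257
Step 7: a_7 = 7.38*(1 - 1/8) = 6.4575, m(A_7) = 6.4575
Limit: m(A_n) -> m([0,7.38]) = 7.38


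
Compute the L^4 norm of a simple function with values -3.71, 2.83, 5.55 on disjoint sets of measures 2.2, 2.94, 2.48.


Step 1: Compute |f_i|^4 for each value:
  |-3.71|^4 = 189.450449
  |2.83|^4 = 64.142479
  |5.55|^4 = 948.794006
Step 2: Multiply by measures and sum:
  189.450449 * 2.2 = 416.790987
  64.142479 * 2.94 = 188.578889
  948.794006 * 2.48 = 2353.009135
Sum = 416.790987 + 188.578889 + 2353.009135 = 2958.379012
Step 3: Take the p-th root:
||f||_4 = (2958.379012)^(1/4) = 7.375024


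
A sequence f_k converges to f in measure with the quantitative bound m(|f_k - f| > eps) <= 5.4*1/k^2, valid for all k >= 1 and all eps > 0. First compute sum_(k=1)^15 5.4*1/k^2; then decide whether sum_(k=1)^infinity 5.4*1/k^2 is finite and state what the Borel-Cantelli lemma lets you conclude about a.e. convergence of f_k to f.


Step 1: List the terms 5.4*1/k^2 for k = 1 to 15:
  k=1: 5.4
  k=2: 1.35
  k=3: 0.6
  k=4: 0.3375
  k=5: 0.216
  k=6: 0.15
  k=7: 0.110204
  k=8: 0.084375
  k=9: 0.066667
  k=10: 0.054
  k=11: 0.044628
  k=12: 0.0375
  k=13: 0.031953
  k=14: 0.027551
  k=15: 0.024
Step 2: Partial sum = 5.4 + 1.35 + 0.6 + 0.3375 + 0.216 + 0.15 + 0.110204 + 0.084375 + 0.066667 + 0.054 + 0.044628 + 0.0375 + 0.031953 + 0.027551 + 0.024
     = 8.534378
Step 3: The full series sum_(k>=1) 5.4*1/k^2 converges (p-series with p = 2 > 1; a constant multiple of a convergent series converges).
Step 4: Fix eps > 0. Since sum_k m(|f_k - f| > eps) < infinity, the Borel-Cantelli lemma gives
        m(limsup_k {|f_k - f| > eps}) = 0, i.e. for a.e. x, |f_k(x) - f(x)| <= eps for all large k.
        Applying this with eps = 1/j for j = 1, 2, ... and intersecting the countably many full-measure sets,
        for a.e. x we get limsup_k |f_k(x) - f(x)| <= 1/j for every j, hence f_k -> f almost everywhere.
Conclusion: series converges; Borel-Cantelli yields f_k -> f a.e.


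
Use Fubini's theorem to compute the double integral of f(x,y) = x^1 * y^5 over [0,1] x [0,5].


By Fubini's theorem, the double integral factors as a product of single integrals:
Step 1: integral_0^1 x^1 dx = [x^2/2] from 0 to 1
     = 1^2/2 = 0.5
Step 2: integral_0^5 y^5 dy = [y^6/6] from 0 to 5
     = 5^6/6 = 2604.166667
Step 3: Double integral = 0.5 * 2604.166667 = 1302.083333


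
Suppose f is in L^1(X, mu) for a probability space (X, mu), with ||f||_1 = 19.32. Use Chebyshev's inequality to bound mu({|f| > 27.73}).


Chebyshev/Markov inequality: mu(|f| > eps) <= (||f||_p / eps)^p
Step 1: ||f||_1 / eps = 19.32 / 27.73 = 0.696718
Step 2: Raise to power p = 1:
  (0.696718)^1 = 0.696718
Step 3: Therefore mu(|f| > 27.73) <= 0.696718


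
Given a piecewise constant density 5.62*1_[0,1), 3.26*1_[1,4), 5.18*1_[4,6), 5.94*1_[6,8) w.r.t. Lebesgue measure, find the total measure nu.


Integrate each piece of the Radon-Nikodym derivative:
Step 1: integral_0^1 5.62 dx = 5.62*(1-0) = 5.62*1 = 5.62
Step 2: integral_1^4 3.26 dx = 3.26*(4-1) = 3.26*3 = 9.78
Step 3: integral_4^6 5.18 dx = 5.18*(6-4) = 5.18*2 = 10.36
Step 4: integral_6^8 5.94 dx = 5.94*(8-6) = 5.94*2 = 11.88
Total: 5.62 + 9.78 + 10.36 + 11.88 = 37.64


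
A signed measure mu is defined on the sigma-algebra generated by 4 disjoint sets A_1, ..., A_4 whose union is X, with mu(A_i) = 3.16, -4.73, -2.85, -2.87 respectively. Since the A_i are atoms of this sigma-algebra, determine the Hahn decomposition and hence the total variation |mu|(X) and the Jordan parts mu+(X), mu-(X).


Step 1: Every measurable set is a union of atoms (the cells / points), so a Hahn decomposition is
  obtained by grouping atoms by sign: P = union of atoms with mu > 0, N = union of the remaining atoms.
  Atoms in P (indices): 1;  atoms in N (indices): 2, 3, 4
  Positive values: 3.16
  Negative values: -4.73, -2.85, -2.87
Step 2: mu+(X) = mu(P) = sum of positive atom values = 3.16
Step 3: mu-(X) = -mu(N) = sum of |negative atom values| = 10.45
Step 4: |mu|(X) = mu+(X) + mu-(X) = 3.16 + 10.45 = 13.61


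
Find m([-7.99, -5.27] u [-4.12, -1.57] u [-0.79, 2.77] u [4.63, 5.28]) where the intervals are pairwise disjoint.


For pairwise disjoint intervals, m(union) = sum of lengths.
= (-5.27 - -7.99) + (-1.57 - -4.12) + (2.77 - -0.79) + (5.28 - 4.63)
= 2.72 + 2.55 + 3.56 + 0.65
= 9.48


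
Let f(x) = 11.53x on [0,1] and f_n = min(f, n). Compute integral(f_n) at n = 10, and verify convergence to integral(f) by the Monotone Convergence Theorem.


f(x) = 11.53x on [0,1]; f_n(x) = min(11.53x, n). At n = 10:
Step 1: f(x) reaches 10 at x = 10/11.53 = 0.867303
Step 2: integral(f_10) = integral(11.53x, 0, 0.867303) + integral(10, 0.867303, 1)
       = 11.53*0.867303^2/2 + 10*(1 - 0.867303)
       = 4.336513 + 1.326973
       = 5.663487
Step 3: As n -> infinity, f_n increases to f, so by MCT integral(f_n) -> integral(f) = 11.53/2 = 5.765.
Convergence: integral(f_10) = 5.663487 -> 5.765 as n -> infinity


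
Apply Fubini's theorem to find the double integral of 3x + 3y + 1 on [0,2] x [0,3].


By Fubini, integrate in x first, then y.
Step 1: Fix y, integrate over x in [0,2]:
  integral(3x + 3y + 1, x=0..2)
  = 3*(2^2 - 0^2)/2 + (3y + 1)*(2 - 0)
  = 6 + (3y + 1)*2
  = 6 + 6y + 2
  = 8 + 6y
Step 2: Integrate over y in [0,3]:
  integral(8 + 6y, y=0..3)
  = 8*3 + 6*(3^2 - 0^2)/2
  = 24 + 27
  = 51


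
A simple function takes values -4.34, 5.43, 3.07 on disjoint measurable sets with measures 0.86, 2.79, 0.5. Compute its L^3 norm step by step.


Step 1: Compute |f_i|^3 for each value:
  |-4.34|^3 = 81.746504
  |5.43|^3 = 160.103007
  |3.07|^3 = 28.934443
Step 2: Multiply by measures and sum:
  81.746504 * 0.86 = 70.301993
  160.103007 * 2.79 = 446.68739
  28.934443 * 0.5 = 14.467221
Sum = 70.301993 + 446.68739 + 14.467221 = 531.456604
Step 3: Take the p-th root:
||f||_3 = (531.456604)^(1/3) = 8.100079


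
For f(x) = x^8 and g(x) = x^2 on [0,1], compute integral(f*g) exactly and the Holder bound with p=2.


Step 1: Exact integral of f*g = integral(x^10, 0, 1) = 1/11
     = 0.090909
Step 2: Holder bound with p=2, q=2:
  ||f||_p = (integral x^16 dx)^(1/2) = (1/17)^(1/2) = 0.242536
  ||g||_q = (integral x^4 dx)^(1/2) = (1/5)^(1/2) = 0.447214
Step 3: Holder bound = ||f||_p * ||g||_q = 0.242536 * 0.447214 = 0.108465
Verification: 0.090909 <= 0.108465 (Holder holds)


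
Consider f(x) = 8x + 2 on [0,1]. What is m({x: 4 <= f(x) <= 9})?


f^(-1)([4, 9]) = {x : 4 <= 8x + 2 <= 9}
Solving: (4 - 2)/8 <= x <= (9 - 2)/8
= [0.25, 0.875]
Intersecting with [0,1]: [0.25, 0.875]
Measure = 0.875 - 0.25 = 0.625


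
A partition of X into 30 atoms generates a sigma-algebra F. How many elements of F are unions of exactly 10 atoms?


Each element of F is a union of some subset of the 30 atoms.
Elements that are unions of exactly 10 atoms correspond to 10-element subsets of the 30 atoms.
Count = C(30, 10) = 30! / (10! * 20!) = 30045015.


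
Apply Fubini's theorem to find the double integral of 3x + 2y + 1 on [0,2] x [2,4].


By Fubini, integrate in x first, then y.
Step 1: Fix y, integrate over x in [0,2]:
  integral(3x + 2y + 1, x=0..2)
  = 3*(2^2 - 0^2)/2 + (2y + 1)*(2 - 0)
  = 6 + (2y + 1)*2
  = 6 + 4y + 2
  = 8 + 4y
Step 2: Integrate over y in [2,4]:
  integral(8 + 4y, y=2..4)
  = 8*2 + 4*(4^2 - 2^2)/2
  = 16 + 24
  = 40


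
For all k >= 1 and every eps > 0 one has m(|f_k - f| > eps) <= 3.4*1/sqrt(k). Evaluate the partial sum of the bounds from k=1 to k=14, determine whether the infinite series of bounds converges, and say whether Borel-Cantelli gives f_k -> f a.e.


Step 1: List the terms 3.4*1/sqrt(k) for k = 1 to 14:
  k=1: 3.4
  k=2: 2.404163
  k=3: 1.962991
  k=4: 1.7
  k=5: 1.520526
  k=6: 1.388044
  k=7: 1.285079
  k=8: 1.202082
  k=9: 1.133333
  k=10: 1.075174
  k=11: 1.025139
  k=12: 0.981495
  k=13: 0.94299
  k=14: 0.908688
Step 2: Partial sum = 3.4 + 2.404163 + 1.962991 + 1.7 + 1.520526 + 1.388044 + 1.285079 + 1.202082 + 1.133333 + 1.075174 + 1.025139 + 0.981495 + 0.94299 + 0.908688
     = 20.929705
Step 3: The full series sum_(k>=1) 3.4*1/sqrt(k) diverges (p-series with p = 1/2 <= 1; a nonzero constant multiple of a divergent series diverges).
Step 4: The (first) Borel-Cantelli lemma requires a summable sequence of measures, so it does not apply here;
        from this bound alone no conclusion about a.e. convergence can be drawn (convergence in measure still
        gives an a.e.-convergent subsequence, but not a.e. convergence of the whole sequence).
Conclusion: series diverges; Borel-Cantelli is inconclusive about a.e. convergence of f_k.


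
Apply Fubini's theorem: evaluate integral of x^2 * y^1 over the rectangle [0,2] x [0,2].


By Fubini's theorem, the double integral factors as a product of single integrals:
Step 1: integral_0^2 x^2 dx = [x^3/3] from 0 to 2
     = 2^3/3 = 2.666667
Step 2: integral_0^2 y^1 dy = [y^2/2] from 0 to 2
     = 2^2/2 = 2
Step 3: Double integral = 2.666667 * 2 = 5.333333


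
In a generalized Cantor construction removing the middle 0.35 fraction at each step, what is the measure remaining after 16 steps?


Step 1: At each step, fraction remaining = 1 - 0.35 = 0.65
Step 2: After 16 steps, measure = (0.65)^16
Result = 0.001015


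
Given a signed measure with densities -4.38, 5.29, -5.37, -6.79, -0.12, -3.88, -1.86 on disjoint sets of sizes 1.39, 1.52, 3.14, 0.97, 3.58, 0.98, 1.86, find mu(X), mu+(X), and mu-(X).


Step 1: Compute signed measure on each set:
  Set 1: -4.38 * 1.39 = -6.0882
  Set 2: 5.29 * 1.52 = 8.0408
  Set 3: -5.37 * 3.14 = -16.8618
  Set 4: -6.79 * 0.97 = -6.5863
  Set 5: -0.12 * 3.58 = -0.4296
  Set 6: -3.88 * 0.98 = -3.8024
  Set 7: -1.86 * 1.86 = -3.4596
Step 2: Total signed measure = (-6.0882) + (8.0408) + (-16.8618) + (-6.5863) + (-0.4296) + (-3.8024) + (-3.4596)
     = -29.1871
Step 3: Positive part mu+(X) = sum of positive contributions = 8.0408
Step 4: Negative part mu-(X) = |sum of negative contributions| = 37.2279


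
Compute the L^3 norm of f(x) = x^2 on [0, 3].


Step 1: ||f||_3 = (integral_0^3 |x^2|^3 dx)^(1/3)
     = (integral_0^3 x^6 dx)^(1/3)
Step 2: integral_0^3 x^6 dx = [x^7/(7)] from 0 to 3 = 3^7/7
     = 2187/7 = 312.428571
Step 3: ||f||_3 = (312.428571)^(1/3) = 6.785527


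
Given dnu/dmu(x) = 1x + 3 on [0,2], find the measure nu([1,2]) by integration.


nu(A) = integral_A (dnu/dmu) dmu = integral_1^2 (1x + 3) dx
Step 1: Antiderivative F(x) = (1/2)x^2 + 3x
Step 2: F(2) = (1/2)*2^2 + 3*2 = 2 + 6 = 8
Step 3: F(1) = (1/2)*1^2 + 3*1 = 0.5 + 3 = 3.5
Step 4: nu([1,2]) = F(2) - F(1) = 8 - 3.5 = 4.5


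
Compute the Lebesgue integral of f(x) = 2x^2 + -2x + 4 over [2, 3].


The Lebesgue integral of a Riemann-integrable function agrees with the Riemann integral.
Antiderivative F(x) = (2/3)x^3 + (-2/2)x^2 + 4x
F(3) = (2/3)*3^3 + (-2/2)*3^2 + 4*3
     = (2/3)*27 + (-2/2)*9 + 4*3
     = 18 + -9 + 12
     = 21
F(2) = 9.333333
Integral = F(3) - F(2) = 21 - 9.333333 = 11.666667


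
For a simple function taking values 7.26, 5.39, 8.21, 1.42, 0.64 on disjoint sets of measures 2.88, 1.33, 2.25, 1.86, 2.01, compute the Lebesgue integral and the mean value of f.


Step 1: Integral = sum(value_i * measure_i)
= 7.26*2.88 + 5.39*1.33 + 8.21*2.25 + 1.42*1.86 + 0.64*2.01
= 20.9088 + 7.1687 + 18.4725 + 2.6412 + 1.2864
= 50.4776
Step 2: Total measure of domain = 2.88 + 1.33 + 2.25 + 1.86 + 2.01 = 10.33
Step 3: Average value = 50.4776 / 10.33 = 4.886505


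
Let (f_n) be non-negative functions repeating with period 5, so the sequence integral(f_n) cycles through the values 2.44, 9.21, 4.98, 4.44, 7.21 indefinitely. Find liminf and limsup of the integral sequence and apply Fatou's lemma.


The sequence (integral(f_n)) is periodic with period 5, repeating the values 2.44, 9.21, 4.98, 4.44, 7.21 indefinitely.
Step 1: For a periodic sequence, every tail (a_m, a_(m+1), ...) contains all 5 period values infinitely often.
Step 2: Hence inf of every tail = min of the period values = min(2.44, 9.21, 4.98, 4.44, 7.21) = 2.44.
        liminf_n integral(f_n) = sup over m of (inf of tail from m) = 2.44.
Step 3: Similarly sup of every tail = max of the period values = 9.21.
        limsup_n integral(f_n) = 9.21.
Step 4: Fatou's lemma: integral(liminf_n f_n) <= liminf_n integral(f_n) = 2.44.
        So the integral of the pointwise liminf is at most 2.44.


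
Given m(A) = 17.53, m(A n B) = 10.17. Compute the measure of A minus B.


m(A \ B) = m(A) - m(A n B)
= 17.53 - 10.17
= 7.36


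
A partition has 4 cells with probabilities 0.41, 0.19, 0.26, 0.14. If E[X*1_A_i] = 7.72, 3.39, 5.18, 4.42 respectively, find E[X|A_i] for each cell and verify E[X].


For each cell A_i: E[X|A_i] = E[X*1_A_i] / P(A_i)
Step 1: E[X|A_1] = 7.72 / 0.41 = 18.829268
Step 2: E[X|A_2] = 3.39 / 0.19 = 17.842105
Step 3: E[X|A_3] = 5.18 / 0.26 = 19.923077
Step 4: E[X|A_4] = 4.42 / 0.14 = 31.571429
Verification: E[X] = sum E[X*1_A_i] = 7.72 + 3.39 + 5.18 + 4.42 = 20.71


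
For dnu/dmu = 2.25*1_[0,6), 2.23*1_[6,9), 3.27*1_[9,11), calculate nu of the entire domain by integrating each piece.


Integrate each piece of the Radon-Nikodym derivative:
Step 1: integral_0^6 2.25 dx = 2.25*(6-0) = 2.25*6 = 13.5
Step 2: integral_6^9 2.23 dx = 2.23*(9-6) = 2.23*3 = 6.69
Step 3: integral_9^11 3.27 dx = 3.27*(11-9) = 3.27*2 = 6.54
Total: 13.5 + 6.69 + 6.54 = 26.73


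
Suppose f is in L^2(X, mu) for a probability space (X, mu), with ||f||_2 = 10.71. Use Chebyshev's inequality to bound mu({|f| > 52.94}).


Chebyshev/Markov inequality: mu(|f| > eps) <= (||f||_p / eps)^p
Step 1: ||f||_2 / eps = 10.71 / 52.94 = 0.202304
Step 2: Raise to power p = 2:
  (0.202304)^2 = 0.040927
Step 3: Therefore mu(|f| > 52.94) <= 0.040927


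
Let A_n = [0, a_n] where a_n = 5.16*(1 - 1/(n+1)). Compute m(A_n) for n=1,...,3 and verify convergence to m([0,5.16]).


By continuity of measure from below: if A_n increases to A, then m(A_n) -> m(A).
Here A = [0, 5.16], so m(A) = 5.16
Step 1: a_1 = 5.16*(1 - 1/2) = 2.58, m(A_1) = 2.58
Step 2: a_2 = 5.16*(1 - 1/3) = 3.44, m(A_2) = 3.44
Step 3: a_3 = 5.16*(1 - 1/4) = 3.87, m(A_3) = 3.87
Limit: m(A_n) -> m([0,5.16]) = 5.16


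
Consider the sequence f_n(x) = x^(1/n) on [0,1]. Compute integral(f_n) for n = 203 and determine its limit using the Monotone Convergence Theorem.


At n = 203: f_203(x) = x^(1/203).
Step 1: integral(x^(1/203), 0, 1) = [x^(1/203+1) / (1/203+1)] from 0 to 1
     = 1 / (1/203 + 1) = 1 / ((203+1)/203) = 203/(203+1)
     = 203/204 = 0.995098
Step 2: As n -> infinity, f_n(x) = x^(1/n) -> 1 for x in (0,1], and f_n is increasing in n.
By MCT, lim_n integral(f_n) = integral(lim_n f_n) = integral(1, 0, 1) = 1.
Step 3: Verify convergence: 203/204 = 0.995098 -> 1


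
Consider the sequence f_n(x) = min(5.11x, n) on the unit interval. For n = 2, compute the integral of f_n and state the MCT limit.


f(x) = 5.11x on [0,1]; f_n(x) = min(5.11x, n). At n = 2:
Step 1: f(x) reaches 2 at x = 2/5.11 = 0.391389
Step 2: integral(f_2) = integral(5.11x, 0, 0.391389) + integral(2, 0.391389, 1)
       = 5.11*0.391389^2/2 + 2*(1 - 0.391389)
       = 0.391389 + 1.217221
       = 1.608611
Step 3: As n -> infinity, f_n increases to f, so by MCT integral(f_n) -> integral(f) = 5.11/2 = 2.555.
Convergence: integral(f_2) = 1.608611 -> 2.555 as n -> infinity


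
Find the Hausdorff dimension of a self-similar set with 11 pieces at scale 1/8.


For a self-similar set with N copies scaled by 1/r:
dim_H = log(N)/log(r) = log(11)/log(8)
= 2.397895/2.079442
= 1.153144


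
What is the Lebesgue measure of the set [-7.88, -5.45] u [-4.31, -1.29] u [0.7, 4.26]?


For pairwise disjoint intervals, m(union) = sum of lengths.
= (-5.45 - -7.88) + (-1.29 - -4.31) + (4.26 - 0.7)
= 2.43 + 3.02 + 3.56
= 9.01


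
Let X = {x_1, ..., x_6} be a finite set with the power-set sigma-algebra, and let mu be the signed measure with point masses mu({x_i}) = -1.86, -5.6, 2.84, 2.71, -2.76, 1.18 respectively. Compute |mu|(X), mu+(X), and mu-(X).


Step 1: Every measurable set is a union of atoms (the cells / points), so a Hahn decomposition is
  obtained by grouping atoms by sign: P = union of atoms with mu > 0, N = union of the remaining atoms.
  Atoms in P (indices): 3, 4, 6;  atoms in N (indices): 1, 2, 5
  Positive values: 2.84, 2.71, 1.18
  Negative values: -1.86, -5.6, -2.76
Step 2: mu+(X) = mu(P) = sum of positive atom values = 6.73
Step 3: mu-(X) = -mu(N) = sum of |negative atom values| = 10.22
Step 4: |mu|(X) = mu+(X) + mu-(X) = 6.73 + 10.22 = 16.95


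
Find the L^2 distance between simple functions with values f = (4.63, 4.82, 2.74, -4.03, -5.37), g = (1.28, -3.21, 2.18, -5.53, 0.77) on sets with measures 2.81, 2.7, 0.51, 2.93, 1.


Step 1: Compute differences f_i - g_i:
  4.63 - 1.28 = 3.35
  4.82 - -3.21 = 8.03
  2.74 - 2.18 = 0.56
  -4.03 - -5.53 = 1.5
  -5.37 - 0.77 = -6.14
Step 2: Compute |diff|^2 * measure for each set:
  |3.35|^2 * 2.81 = 11.2225 * 2.81 = 31.535225
  |8.03|^2 * 2.7 = 64.4809 * 2.7 = 174.09843
  |0.56|^2 * 0.51 = 0.3136 * 0.51 = 0.159936
  |1.5|^2 * 2.93 = 2.25 * 2.93 = 6.5925
  |-6.14|^2 * 1 = 37.6996 * 1 = 37.6996
Step 3: Sum = 250.085691
Step 4: ||f-g||_2 = (250.085691)^(1/2) = 15.814098


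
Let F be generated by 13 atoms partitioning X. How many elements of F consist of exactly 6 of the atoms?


Each element of F is a union of some subset of the 13 atoms.
Elements that are unions of exactly 6 atoms correspond to 6-element subsets of the 13 atoms.
Count = C(13, 6) = 13! / (6! * 7!) = 1716.


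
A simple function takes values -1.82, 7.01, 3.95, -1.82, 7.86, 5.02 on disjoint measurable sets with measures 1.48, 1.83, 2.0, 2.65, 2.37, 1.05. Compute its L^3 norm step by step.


Step 1: Compute |f_i|^3 for each value:
  |-1.82|^3 = 6.028568
  |7.01|^3 = 344.472101
  |3.95|^3 = 61.629875
  |-1.82|^3 = 6.028568
  |7.86|^3 = 485.587656
  |5.02|^3 = 126.506008
Step 2: Multiply by measures and sum:
  6.028568 * 1.48 = 8.922281
  344.472101 * 1.83 = 630.383945
  61.629875 * 2.0 = 123.25975
  6.028568 * 2.65 = 15.975705
  485.587656 * 2.37 = 1150.842745
  126.506008 * 1.05 = 132.831308
Sum = 8.922281 + 630.383945 + 123.25975 + 15.975705 + 1150.842745 + 132.831308 = 2062.215734
Step 3: Take the p-th root:
||f||_3 = (2062.215734)^(1/3) = 12.728524


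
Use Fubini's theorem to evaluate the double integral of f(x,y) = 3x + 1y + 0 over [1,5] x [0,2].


By Fubini, integrate in x first, then y.
Step 1: Fix y, integrate over x in [1,5]:
  integral(3x + 1y + 0, x=1..5)
  = 3*(5^2 - 1^2)/2 + (1y + 0)*(5 - 1)
  = 36 + (1y + 0)*4
  = 36 + 4y + 0
  = 36 + 4y
Step 2: Integrate over y in [0,2]:
  integral(36 + 4y, y=0..2)
  = 36*2 + 4*(2^2 - 0^2)/2
  = 72 + 8
  = 80


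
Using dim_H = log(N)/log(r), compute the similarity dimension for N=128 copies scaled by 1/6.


For a self-similar set with N copies scaled by 1/r:
dim_H = log(N)/log(r) = log(128)/log(6)
= 4.85203/1.791759
= 2.70797


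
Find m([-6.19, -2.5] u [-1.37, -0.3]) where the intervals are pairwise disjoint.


For pairwise disjoint intervals, m(union) = sum of lengths.
= (-2.5 - -6.19) + (-0.3 - -1.37)
= 3.69 + 1.07
= 4.76


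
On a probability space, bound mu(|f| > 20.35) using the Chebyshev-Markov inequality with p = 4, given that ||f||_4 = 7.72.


Chebyshev/Markov inequality: mu(|f| > eps) <= (||f||_p / eps)^p
Step 1: ||f||_4 / eps = 7.72 / 20.35 = 0.379361
Step 2: Raise to power p = 4:
  (0.379361)^4 = 0.020711
Step 3: Therefore mu(|f| > 20.35) <= 0.020711


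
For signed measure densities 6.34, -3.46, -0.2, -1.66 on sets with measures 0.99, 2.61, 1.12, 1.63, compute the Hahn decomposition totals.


Step 1: Compute signed measure on each set:
  Set 1: 6.34 * 0.99 = 6.2766
  Set 2: -3.46 * 2.61 = -9.0306
  Set 3: -0.2 * 1.12 = -0.224
  Set 4: -1.66 * 1.63 = -2.7058
Step 2: Total signed measure = (6.2766) + (-9.0306) + (-0.224) + (-2.7058)
     = -5.6838
Step 3: Positive part mu+(X) = sum of positive contributions = 6.2766
Step 4: Negative part mu-(X) = |sum of negative contributions| = 11.9604


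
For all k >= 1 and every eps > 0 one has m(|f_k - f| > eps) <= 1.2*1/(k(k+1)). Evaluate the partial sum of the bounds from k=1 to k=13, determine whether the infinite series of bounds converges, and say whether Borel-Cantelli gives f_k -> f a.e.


Step 1: List the terms 1.2*1/(k(k+1)) for k = 1 to 13:
  k=1: 0.6
  k=2: 0.2
  k=3: 0.1
  k=4: 0.06
  k=5: 0.04
  k=6: 0.028571
  k=7: 0.021429
  k=8: 0.016667
  k=9: 0.013333
  k=10: 0.010909
  k=11: 0.009091
  k=12: 0.007692
  k=13: 0.006593
Step 2: Partial sum = 0.6 + 0.2 + 0.1 + 0.06 + 0.04 + 0.028571 + 0.021429 + 0.016667 + 0.013333 + 0.010909 + 0.009091 + 0.007692 + 0.006593
     = 1.114286
Step 3: The full series sum_(k>=1) 1.2*1/(k(k+1)) converges (telescoping series sum 1/(k(k+1)) = 1; a constant multiple of a convergent series converges).
Step 4: Fix eps > 0. Since sum_k m(|f_k - f| > eps) < infinity, the Borel-Cantelli lemma gives
        m(limsup_k {|f_k - f| > eps}) = 0, i.e. for a.e. x, |f_k(x) - f(x)| <= eps for all large k.
        Applying this with eps = 1/j for j = 1, 2, ... and intersecting the countably many full-measure sets,
        for a.e. x we get limsup_k |f_k(x) - f(x)| <= 1/j for every j, hence f_k -> f almost everywhere.
Conclusion: series converges; Borel-Cantelli yields f_k -> f a.e.


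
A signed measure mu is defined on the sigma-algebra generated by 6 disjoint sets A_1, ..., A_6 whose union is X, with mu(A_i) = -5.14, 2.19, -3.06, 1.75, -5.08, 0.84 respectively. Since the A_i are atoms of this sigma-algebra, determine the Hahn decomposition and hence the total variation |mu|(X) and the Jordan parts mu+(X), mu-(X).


Step 1: Every measurable set is a union of atoms (the cells / points), so a Hahn decomposition is
  obtained by grouping atoms by sign: P = union of atoms with mu > 0, N = union of the remaining atoms.
  Atoms in P (indices): 2, 4, 6;  atoms in N (indices): 1, 3, 5
  Positive values: 2.19, 1.75, 0.84
  Negative values: -5.14, -3.06, -5.08
Step 2: mu+(X) = mu(P) = sum of positive atom values = 4.78
Step 3: mu-(X) = -mu(N) = sum of |negative atom values| = 13.28
Step 4: |mu|(X) = mu+(X) + mu-(X) = 4.78 + 13.28 = 18.06


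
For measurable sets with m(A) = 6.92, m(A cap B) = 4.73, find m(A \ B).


m(A \ B) = m(A) - m(A n B)
= 6.92 - 4.73
= 2.19


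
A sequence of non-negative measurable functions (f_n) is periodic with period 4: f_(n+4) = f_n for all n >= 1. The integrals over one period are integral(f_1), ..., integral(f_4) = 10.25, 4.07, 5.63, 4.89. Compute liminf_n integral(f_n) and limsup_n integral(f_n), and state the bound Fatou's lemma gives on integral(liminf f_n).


The sequence (integral(f_n)) is periodic with period 4, repeating the values 10.25, 4.07, 5.63, 4.89 indefinitely.
Step 1: For a periodic sequence, every tail (a_m, a_(m+1), ...) contains all 4 period values infinitely often.
Step 2: Hence inf of every tail = min of the period values = min(10.25, 4.07, 5.63, 4.89) = 4.07.
        liminf_n integral(f_n) = sup over m of (inf of tail from m) = 4.07.
Step 3: Similarly sup of every tail = max of the period values = 10.25.
        limsup_n integral(f_n) = 10.25.
Step 4: Fatou's lemma: integral(liminf_n f_n) <= liminf_n integral(f_n) = 4.07.
        So the integral of the pointwise liminf is at most 4.07.


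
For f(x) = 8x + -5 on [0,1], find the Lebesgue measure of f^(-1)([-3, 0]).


f^(-1)([-3, 0]) = {x : -3 <= 8x + -5 <= 0}
Solving: (-3 - -5)/8 <= x <= (0 - -5)/8
= [0.25, 0.625]
Intersecting with [0,1]: [0.25, 0.625]
Measure = 0.625 - 0.25 = 0.375


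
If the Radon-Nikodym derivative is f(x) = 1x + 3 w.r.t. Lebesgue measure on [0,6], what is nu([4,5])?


nu(A) = integral_A (dnu/dmu) dmu = integral_4^5 (1x + 3) dx
Step 1: Antiderivative F(x) = (1/2)x^2 + 3x
Step 2: F(5) = (1/2)*5^2 + 3*5 = 12.5 + 15 = 27.5
Step 3: F(4) = (1/2)*4^2 + 3*4 = 8 + 12 = 20
Step 4: nu([4,5]) = F(5) - F(4) = 27.5 - 20 = 7.5


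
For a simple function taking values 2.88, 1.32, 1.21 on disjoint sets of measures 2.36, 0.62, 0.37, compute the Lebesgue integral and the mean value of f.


Step 1: Integral = sum(value_i * measure_i)
= 2.88*2.36 + 1.32*0.62 + 1.21*0.37
= 6.7968 + 0.8184 + 0.4477
= 8.0629
Step 2: Total measure of domain = 2.36 + 0.62 + 0.37 = 3.35
Step 3: Average value = 8.0629 / 3.35 = 2.406836


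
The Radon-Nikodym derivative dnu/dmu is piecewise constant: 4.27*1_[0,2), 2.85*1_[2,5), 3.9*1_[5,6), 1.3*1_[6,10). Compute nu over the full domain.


Integrate each piece of the Radon-Nikodym derivative:
Step 1: integral_0^2 4.27 dx = 4.27*(2-0) = 4.27*2 = 8.54
Step 2: integral_2^5 2.85 dx = 2.85*(5-2) = 2.85*3 = 8.55
Step 3: integral_5^6 3.9 dx = 3.9*(6-5) = 3.9*1 = 3.9
Step 4: integral_6^10 1.3 dx = 1.3*(10-6) = 1.3*4 = 5.2
Total: 8.54 + 8.55 + 3.9 + 5.2 = 26.19


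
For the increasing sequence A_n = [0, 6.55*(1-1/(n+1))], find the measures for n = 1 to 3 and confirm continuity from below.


By continuity of measure from below: if A_n increases to A, then m(A_n) -> m(A).
Here A = [0, 6.55], so m(A) = 6.55
Step 1: a_1 = 6.55*(1 - 1/2) = 3.275, m(A_1) = 3.275
Step 2: a_2 = 6.55*(1 - 1/3) = 4.3667, m(A_2) = 4.3667
Step 3: a_3 = 6.55*(1 - 1/4) = 4.9125, m(A_3) = 4.9125
Limit: m(A_n) -> m([0,6.55]) = 6.55


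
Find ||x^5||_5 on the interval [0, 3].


Step 1: ||f||_5 = (integral_0^3 |x^5|^5 dx)^(1/5)
     = (integral_0^3 x^25 dx)^(1/5)
Step 2: integral_0^3 x^25 dx = [x^26/(26)] from 0 to 3 = 3^26/26
     = 2541865828329/26 = 9.776407e+10
Step 3: ||f||_5 = (9.776407e+10)^(1/5) = 157.774152


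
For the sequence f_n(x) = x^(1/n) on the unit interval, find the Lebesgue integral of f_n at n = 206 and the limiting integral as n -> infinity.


At n = 206: f_206(x) = x^(1/206).
Step 1: integral(x^(1/206), 0, 1) = [x^(1/206+1) / (1/206+1)] from 0 to 1
     = 1 / (1/206 + 1) = 1 / ((206+1)/206) = 206/(206+1)
     = 206/207 = 0.995169
Step 2: As n -> infinity, f_n(x) = x^(1/n) -> 1 for x in (0,1], and f_n is increasing in n.
By MCT, lim_n integral(f_n) = integral(lim_n f_n) = integral(1, 0, 1) = 1.
Step 3: Verify convergence: 206/207 = 0.995169 -> 1
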